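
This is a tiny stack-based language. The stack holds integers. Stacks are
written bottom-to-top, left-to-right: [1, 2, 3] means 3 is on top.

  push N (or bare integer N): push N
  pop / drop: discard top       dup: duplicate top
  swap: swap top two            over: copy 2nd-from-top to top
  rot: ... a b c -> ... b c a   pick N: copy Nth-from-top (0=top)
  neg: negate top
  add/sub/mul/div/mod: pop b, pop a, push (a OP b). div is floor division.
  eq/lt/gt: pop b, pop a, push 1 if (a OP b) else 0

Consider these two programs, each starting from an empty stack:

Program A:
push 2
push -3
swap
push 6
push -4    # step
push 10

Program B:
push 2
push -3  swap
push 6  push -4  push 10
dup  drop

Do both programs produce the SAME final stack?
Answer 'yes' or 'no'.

Program A trace:
  After 'push 2': [2]
  After 'push -3': [2, -3]
  After 'swap': [-3, 2]
  After 'push 6': [-3, 2, 6]
  After 'push -4': [-3, 2, 6, -4]
  After 'push 10': [-3, 2, 6, -4, 10]
Program A final stack: [-3, 2, 6, -4, 10]

Program B trace:
  After 'push 2': [2]
  After 'push -3': [2, -3]
  After 'swap': [-3, 2]
  After 'push 6': [-3, 2, 6]
  After 'push -4': [-3, 2, 6, -4]
  After 'push 10': [-3, 2, 6, -4, 10]
  After 'dup': [-3, 2, 6, -4, 10, 10]
  After 'drop': [-3, 2, 6, -4, 10]
Program B final stack: [-3, 2, 6, -4, 10]
Same: yes

Answer: yes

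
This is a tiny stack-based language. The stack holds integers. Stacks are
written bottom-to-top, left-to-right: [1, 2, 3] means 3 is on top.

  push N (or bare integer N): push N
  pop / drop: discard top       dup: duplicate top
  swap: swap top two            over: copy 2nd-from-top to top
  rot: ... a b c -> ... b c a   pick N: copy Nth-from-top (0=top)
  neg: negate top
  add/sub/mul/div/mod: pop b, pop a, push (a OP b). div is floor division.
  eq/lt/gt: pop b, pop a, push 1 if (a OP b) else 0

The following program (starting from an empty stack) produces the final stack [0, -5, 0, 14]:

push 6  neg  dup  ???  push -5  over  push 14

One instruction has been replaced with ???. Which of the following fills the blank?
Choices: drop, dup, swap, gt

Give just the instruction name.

Answer: gt

Derivation:
Stack before ???: [-6, -6]
Stack after ???:  [0]
Checking each choice:
  drop: produces [-6, -5, -6, 14]
  dup: produces [-6, -6, -6, -5, -6, 14]
  swap: produces [-6, -6, -5, -6, 14]
  gt: MATCH


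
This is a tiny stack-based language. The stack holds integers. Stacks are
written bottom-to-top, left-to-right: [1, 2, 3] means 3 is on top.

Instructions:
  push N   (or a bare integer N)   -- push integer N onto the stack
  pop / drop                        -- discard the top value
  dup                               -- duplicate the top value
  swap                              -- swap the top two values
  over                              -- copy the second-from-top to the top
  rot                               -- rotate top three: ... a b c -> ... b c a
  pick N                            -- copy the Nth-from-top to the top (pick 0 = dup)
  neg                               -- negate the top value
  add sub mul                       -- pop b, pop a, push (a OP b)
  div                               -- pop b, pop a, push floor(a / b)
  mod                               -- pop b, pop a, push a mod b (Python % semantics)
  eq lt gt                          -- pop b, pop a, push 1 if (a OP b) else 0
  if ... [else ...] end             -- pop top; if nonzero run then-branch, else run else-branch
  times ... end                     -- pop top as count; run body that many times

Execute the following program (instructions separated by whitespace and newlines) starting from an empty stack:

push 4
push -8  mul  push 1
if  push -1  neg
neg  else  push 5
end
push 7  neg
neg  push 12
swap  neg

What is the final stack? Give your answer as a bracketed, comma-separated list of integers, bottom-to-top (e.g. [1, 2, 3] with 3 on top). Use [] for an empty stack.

Answer: [-32, -1, 12, -7]

Derivation:
After 'push 4': [4]
After 'push -8': [4, -8]
After 'mul': [-32]
After 'push 1': [-32, 1]
After 'if': [-32]
After 'push -1': [-32, -1]
After 'neg': [-32, 1]
After 'neg': [-32, -1]
After 'push 7': [-32, -1, 7]
After 'neg': [-32, -1, -7]
After 'neg': [-32, -1, 7]
After 'push 12': [-32, -1, 7, 12]
After 'swap': [-32, -1, 12, 7]
After 'neg': [-32, -1, 12, -7]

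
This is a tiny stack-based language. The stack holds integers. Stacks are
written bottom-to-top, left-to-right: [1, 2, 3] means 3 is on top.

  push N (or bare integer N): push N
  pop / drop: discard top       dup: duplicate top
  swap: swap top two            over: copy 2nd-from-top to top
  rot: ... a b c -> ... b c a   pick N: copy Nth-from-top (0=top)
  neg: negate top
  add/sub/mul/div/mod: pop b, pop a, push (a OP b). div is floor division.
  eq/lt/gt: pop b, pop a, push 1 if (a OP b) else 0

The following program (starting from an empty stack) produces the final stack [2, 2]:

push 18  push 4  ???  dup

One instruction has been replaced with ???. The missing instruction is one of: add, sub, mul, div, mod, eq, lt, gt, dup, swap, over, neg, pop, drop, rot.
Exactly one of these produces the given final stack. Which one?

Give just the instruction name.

Answer: mod

Derivation:
Stack before ???: [18, 4]
Stack after ???:  [2]
The instruction that transforms [18, 4] -> [2] is: mod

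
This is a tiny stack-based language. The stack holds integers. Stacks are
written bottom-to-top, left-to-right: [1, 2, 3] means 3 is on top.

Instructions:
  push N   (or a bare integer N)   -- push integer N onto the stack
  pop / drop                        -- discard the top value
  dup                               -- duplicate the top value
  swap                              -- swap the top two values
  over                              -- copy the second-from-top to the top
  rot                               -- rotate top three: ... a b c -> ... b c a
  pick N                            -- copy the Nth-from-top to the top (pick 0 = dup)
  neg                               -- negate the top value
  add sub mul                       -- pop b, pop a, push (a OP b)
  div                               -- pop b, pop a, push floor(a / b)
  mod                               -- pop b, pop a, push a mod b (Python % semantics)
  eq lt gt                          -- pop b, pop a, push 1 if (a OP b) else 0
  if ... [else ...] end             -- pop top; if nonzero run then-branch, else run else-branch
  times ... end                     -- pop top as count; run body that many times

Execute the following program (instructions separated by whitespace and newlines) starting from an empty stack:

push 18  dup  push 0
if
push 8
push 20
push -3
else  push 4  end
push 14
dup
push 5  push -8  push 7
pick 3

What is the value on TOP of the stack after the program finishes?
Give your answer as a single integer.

After 'push 18': [18]
After 'dup': [18, 18]
After 'push 0': [18, 18, 0]
After 'if': [18, 18]
After 'push 4': [18, 18, 4]
After 'push 14': [18, 18, 4, 14]
After 'dup': [18, 18, 4, 14, 14]
After 'push 5': [18, 18, 4, 14, 14, 5]
After 'push -8': [18, 18, 4, 14, 14, 5, -8]
After 'push 7': [18, 18, 4, 14, 14, 5, -8, 7]
After 'pick 3': [18, 18, 4, 14, 14, 5, -8, 7, 14]

Answer: 14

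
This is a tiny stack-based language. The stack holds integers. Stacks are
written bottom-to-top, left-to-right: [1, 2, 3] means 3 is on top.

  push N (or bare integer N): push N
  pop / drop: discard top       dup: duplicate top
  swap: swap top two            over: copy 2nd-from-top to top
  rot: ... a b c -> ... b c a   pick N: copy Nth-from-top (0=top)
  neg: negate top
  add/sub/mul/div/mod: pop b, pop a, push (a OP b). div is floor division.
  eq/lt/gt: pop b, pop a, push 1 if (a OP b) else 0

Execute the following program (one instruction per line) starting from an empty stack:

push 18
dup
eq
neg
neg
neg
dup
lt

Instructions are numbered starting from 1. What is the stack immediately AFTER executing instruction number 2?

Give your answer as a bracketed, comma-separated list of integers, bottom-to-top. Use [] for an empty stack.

Step 1 ('push 18'): [18]
Step 2 ('dup'): [18, 18]

Answer: [18, 18]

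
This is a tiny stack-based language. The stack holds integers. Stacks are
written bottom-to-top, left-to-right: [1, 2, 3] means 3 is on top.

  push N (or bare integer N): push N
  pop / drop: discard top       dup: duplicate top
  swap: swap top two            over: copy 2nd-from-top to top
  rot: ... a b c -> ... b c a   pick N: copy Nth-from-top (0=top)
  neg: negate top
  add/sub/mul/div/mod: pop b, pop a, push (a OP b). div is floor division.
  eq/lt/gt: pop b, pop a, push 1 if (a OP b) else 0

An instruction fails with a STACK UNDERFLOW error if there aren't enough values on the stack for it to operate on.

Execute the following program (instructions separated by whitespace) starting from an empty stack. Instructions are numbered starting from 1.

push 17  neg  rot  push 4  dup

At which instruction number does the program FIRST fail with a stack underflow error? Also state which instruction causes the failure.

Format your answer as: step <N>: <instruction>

Answer: step 3: rot

Derivation:
Step 1 ('push 17'): stack = [17], depth = 1
Step 2 ('neg'): stack = [-17], depth = 1
Step 3 ('rot'): needs 3 value(s) but depth is 1 — STACK UNDERFLOW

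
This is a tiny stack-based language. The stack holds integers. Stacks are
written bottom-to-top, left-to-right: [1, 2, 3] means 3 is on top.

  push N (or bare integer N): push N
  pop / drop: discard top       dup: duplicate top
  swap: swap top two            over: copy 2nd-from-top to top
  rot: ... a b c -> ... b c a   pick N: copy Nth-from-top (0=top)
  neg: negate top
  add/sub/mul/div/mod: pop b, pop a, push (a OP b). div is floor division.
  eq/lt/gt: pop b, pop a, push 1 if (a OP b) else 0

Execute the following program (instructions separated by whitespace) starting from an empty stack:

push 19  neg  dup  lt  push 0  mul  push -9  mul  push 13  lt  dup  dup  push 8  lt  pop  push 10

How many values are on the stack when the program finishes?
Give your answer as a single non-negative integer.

After 'push 19': stack = [19] (depth 1)
After 'neg': stack = [-19] (depth 1)
After 'dup': stack = [-19, -19] (depth 2)
After 'lt': stack = [0] (depth 1)
After 'push 0': stack = [0, 0] (depth 2)
After 'mul': stack = [0] (depth 1)
After 'push -9': stack = [0, -9] (depth 2)
After 'mul': stack = [0] (depth 1)
After 'push 13': stack = [0, 13] (depth 2)
After 'lt': stack = [1] (depth 1)
After 'dup': stack = [1, 1] (depth 2)
After 'dup': stack = [1, 1, 1] (depth 3)
After 'push 8': stack = [1, 1, 1, 8] (depth 4)
After 'lt': stack = [1, 1, 1] (depth 3)
After 'pop': stack = [1, 1] (depth 2)
After 'push 10': stack = [1, 1, 10] (depth 3)

Answer: 3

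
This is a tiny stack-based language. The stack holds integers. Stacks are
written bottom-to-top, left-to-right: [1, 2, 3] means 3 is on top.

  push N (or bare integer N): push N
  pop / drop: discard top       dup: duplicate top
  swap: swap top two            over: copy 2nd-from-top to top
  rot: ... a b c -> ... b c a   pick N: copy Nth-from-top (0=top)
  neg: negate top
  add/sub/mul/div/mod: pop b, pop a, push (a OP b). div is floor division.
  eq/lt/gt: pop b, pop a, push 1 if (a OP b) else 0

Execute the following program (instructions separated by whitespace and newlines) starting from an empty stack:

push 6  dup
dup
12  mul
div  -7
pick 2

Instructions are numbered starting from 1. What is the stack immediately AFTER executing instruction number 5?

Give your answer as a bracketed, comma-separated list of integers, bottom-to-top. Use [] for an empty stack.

Step 1 ('push 6'): [6]
Step 2 ('dup'): [6, 6]
Step 3 ('dup'): [6, 6, 6]
Step 4 ('12'): [6, 6, 6, 12]
Step 5 ('mul'): [6, 6, 72]

Answer: [6, 6, 72]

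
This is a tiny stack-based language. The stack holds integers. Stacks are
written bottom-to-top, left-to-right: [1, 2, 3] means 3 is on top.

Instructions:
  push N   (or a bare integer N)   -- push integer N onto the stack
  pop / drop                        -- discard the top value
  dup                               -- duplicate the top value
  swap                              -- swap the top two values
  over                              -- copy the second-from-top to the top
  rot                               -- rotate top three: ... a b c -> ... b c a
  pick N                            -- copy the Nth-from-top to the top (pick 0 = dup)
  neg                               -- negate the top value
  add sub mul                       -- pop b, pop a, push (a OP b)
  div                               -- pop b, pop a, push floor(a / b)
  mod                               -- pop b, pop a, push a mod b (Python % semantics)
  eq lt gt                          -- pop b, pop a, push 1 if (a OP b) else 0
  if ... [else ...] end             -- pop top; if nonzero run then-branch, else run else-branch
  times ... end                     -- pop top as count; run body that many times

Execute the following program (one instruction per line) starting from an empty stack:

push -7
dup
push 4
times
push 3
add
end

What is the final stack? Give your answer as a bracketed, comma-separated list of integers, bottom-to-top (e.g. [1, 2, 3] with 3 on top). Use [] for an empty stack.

Answer: [-7, 5]

Derivation:
After 'push -7': [-7]
After 'dup': [-7, -7]
After 'push 4': [-7, -7, 4]
After 'times': [-7, -7]
After 'push 3': [-7, -7, 3]
After 'add': [-7, -4]
After 'push 3': [-7, -4, 3]
After 'add': [-7, -1]
After 'push 3': [-7, -1, 3]
After 'add': [-7, 2]
After 'push 3': [-7, 2, 3]
After 'add': [-7, 5]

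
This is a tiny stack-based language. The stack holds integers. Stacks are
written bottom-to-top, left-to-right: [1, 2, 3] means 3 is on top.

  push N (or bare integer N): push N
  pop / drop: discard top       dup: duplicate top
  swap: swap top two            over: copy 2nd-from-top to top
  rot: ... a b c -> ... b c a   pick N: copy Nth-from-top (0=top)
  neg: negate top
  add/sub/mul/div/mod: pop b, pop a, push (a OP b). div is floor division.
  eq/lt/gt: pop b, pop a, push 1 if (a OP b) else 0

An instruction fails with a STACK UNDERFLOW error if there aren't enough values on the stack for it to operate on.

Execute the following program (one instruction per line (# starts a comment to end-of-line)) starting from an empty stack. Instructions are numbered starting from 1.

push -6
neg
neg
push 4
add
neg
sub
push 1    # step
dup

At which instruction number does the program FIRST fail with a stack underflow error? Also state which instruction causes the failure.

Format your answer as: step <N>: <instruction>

Answer: step 7: sub

Derivation:
Step 1 ('push -6'): stack = [-6], depth = 1
Step 2 ('neg'): stack = [6], depth = 1
Step 3 ('neg'): stack = [-6], depth = 1
Step 4 ('push 4'): stack = [-6, 4], depth = 2
Step 5 ('add'): stack = [-2], depth = 1
Step 6 ('neg'): stack = [2], depth = 1
Step 7 ('sub'): needs 2 value(s) but depth is 1 — STACK UNDERFLOW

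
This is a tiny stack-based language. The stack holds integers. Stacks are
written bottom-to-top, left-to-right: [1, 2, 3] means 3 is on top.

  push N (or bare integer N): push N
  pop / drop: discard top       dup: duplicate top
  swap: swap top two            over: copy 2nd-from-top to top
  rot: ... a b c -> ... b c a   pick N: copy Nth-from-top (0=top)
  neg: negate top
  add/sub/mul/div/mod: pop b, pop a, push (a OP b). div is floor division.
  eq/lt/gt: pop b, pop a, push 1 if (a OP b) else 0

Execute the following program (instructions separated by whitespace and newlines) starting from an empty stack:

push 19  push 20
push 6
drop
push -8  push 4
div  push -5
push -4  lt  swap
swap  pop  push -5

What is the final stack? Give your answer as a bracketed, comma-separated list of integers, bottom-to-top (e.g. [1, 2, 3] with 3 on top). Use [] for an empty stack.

Answer: [19, 20, -2, -5]

Derivation:
After 'push 19': [19]
After 'push 20': [19, 20]
After 'push 6': [19, 20, 6]
After 'drop': [19, 20]
After 'push -8': [19, 20, -8]
After 'push 4': [19, 20, -8, 4]
After 'div': [19, 20, -2]
After 'push -5': [19, 20, -2, -5]
After 'push -4': [19, 20, -2, -5, -4]
After 'lt': [19, 20, -2, 1]
After 'swap': [19, 20, 1, -2]
After 'swap': [19, 20, -2, 1]
After 'pop': [19, 20, -2]
After 'push -5': [19, 20, -2, -5]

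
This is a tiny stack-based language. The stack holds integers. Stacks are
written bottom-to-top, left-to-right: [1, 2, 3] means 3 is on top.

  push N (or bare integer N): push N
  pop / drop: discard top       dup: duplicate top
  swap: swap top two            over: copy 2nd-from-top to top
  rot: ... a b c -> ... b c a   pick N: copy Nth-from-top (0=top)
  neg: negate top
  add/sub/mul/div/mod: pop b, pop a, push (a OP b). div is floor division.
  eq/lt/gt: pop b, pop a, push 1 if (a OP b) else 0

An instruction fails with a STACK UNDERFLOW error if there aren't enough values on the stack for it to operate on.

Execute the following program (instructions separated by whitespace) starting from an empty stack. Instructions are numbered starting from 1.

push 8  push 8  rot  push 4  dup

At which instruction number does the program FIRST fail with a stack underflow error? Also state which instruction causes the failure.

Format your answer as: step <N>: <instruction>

Step 1 ('push 8'): stack = [8], depth = 1
Step 2 ('push 8'): stack = [8, 8], depth = 2
Step 3 ('rot'): needs 3 value(s) but depth is 2 — STACK UNDERFLOW

Answer: step 3: rot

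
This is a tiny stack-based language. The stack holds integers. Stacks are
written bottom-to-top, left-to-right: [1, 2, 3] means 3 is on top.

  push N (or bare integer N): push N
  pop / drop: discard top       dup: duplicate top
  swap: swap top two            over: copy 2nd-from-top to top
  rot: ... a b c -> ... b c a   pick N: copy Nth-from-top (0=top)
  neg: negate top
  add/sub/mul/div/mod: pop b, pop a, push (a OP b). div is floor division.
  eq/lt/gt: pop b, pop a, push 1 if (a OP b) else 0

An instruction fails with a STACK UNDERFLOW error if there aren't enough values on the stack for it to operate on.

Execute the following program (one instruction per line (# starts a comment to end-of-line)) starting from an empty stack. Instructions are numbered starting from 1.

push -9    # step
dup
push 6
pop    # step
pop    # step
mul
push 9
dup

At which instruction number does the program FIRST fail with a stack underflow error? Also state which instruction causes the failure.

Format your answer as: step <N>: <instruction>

Step 1 ('push -9'): stack = [-9], depth = 1
Step 2 ('dup'): stack = [-9, -9], depth = 2
Step 3 ('push 6'): stack = [-9, -9, 6], depth = 3
Step 4 ('pop'): stack = [-9, -9], depth = 2
Step 5 ('pop'): stack = [-9], depth = 1
Step 6 ('mul'): needs 2 value(s) but depth is 1 — STACK UNDERFLOW

Answer: step 6: mul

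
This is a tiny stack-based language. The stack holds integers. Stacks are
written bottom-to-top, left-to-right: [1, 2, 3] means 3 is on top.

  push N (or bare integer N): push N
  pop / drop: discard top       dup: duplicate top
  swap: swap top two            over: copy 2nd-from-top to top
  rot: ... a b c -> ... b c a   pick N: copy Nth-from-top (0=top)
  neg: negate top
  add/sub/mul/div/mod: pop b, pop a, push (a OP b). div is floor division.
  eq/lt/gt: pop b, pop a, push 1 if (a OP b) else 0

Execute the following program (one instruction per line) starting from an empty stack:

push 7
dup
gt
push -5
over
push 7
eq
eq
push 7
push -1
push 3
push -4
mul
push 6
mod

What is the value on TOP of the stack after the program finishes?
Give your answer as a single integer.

Answer: 0

Derivation:
After 'push 7': [7]
After 'dup': [7, 7]
After 'gt': [0]
After 'push -5': [0, -5]
After 'over': [0, -5, 0]
After 'push 7': [0, -5, 0, 7]
After 'eq': [0, -5, 0]
After 'eq': [0, 0]
After 'push 7': [0, 0, 7]
After 'push -1': [0, 0, 7, -1]
After 'push 3': [0, 0, 7, -1, 3]
After 'push -4': [0, 0, 7, -1, 3, -4]
After 'mul': [0, 0, 7, -1, -12]
After 'push 6': [0, 0, 7, -1, -12, 6]
After 'mod': [0, 0, 7, -1, 0]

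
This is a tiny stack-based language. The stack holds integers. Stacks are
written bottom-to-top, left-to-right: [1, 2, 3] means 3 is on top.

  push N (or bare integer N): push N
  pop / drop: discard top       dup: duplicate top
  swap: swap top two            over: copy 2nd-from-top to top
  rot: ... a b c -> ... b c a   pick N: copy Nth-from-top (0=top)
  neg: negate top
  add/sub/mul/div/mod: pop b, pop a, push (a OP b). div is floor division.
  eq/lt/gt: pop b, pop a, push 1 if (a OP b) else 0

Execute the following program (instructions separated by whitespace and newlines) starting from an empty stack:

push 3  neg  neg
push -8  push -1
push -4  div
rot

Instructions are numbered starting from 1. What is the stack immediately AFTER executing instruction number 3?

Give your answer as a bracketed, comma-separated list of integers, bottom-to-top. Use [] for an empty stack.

Answer: [3]

Derivation:
Step 1 ('push 3'): [3]
Step 2 ('neg'): [-3]
Step 3 ('neg'): [3]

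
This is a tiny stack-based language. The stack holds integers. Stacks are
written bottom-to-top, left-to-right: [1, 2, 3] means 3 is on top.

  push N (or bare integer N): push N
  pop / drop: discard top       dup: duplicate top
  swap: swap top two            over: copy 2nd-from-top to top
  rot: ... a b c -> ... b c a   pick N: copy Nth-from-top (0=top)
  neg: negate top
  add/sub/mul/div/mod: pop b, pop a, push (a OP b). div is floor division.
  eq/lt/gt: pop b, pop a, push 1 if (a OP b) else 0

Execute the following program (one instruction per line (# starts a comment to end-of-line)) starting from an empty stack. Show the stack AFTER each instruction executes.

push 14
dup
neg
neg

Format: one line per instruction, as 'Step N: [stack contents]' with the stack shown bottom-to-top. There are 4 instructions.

Step 1: [14]
Step 2: [14, 14]
Step 3: [14, -14]
Step 4: [14, 14]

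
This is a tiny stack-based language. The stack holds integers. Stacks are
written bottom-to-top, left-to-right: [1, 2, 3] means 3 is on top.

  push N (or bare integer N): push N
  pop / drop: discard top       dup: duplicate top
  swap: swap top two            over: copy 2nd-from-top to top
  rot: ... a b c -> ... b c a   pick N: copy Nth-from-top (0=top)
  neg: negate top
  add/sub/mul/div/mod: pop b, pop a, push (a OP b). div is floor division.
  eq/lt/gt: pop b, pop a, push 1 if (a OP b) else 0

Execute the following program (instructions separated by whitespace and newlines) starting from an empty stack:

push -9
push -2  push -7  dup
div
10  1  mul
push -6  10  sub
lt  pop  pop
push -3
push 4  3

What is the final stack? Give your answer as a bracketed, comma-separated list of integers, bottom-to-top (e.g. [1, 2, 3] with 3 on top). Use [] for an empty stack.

After 'push -9': [-9]
After 'push -2': [-9, -2]
After 'push -7': [-9, -2, -7]
After 'dup': [-9, -2, -7, -7]
After 'div': [-9, -2, 1]
After 'push 10': [-9, -2, 1, 10]
After 'push 1': [-9, -2, 1, 10, 1]
After 'mul': [-9, -2, 1, 10]
After 'push -6': [-9, -2, 1, 10, -6]
After 'push 10': [-9, -2, 1, 10, -6, 10]
After 'sub': [-9, -2, 1, 10, -16]
After 'lt': [-9, -2, 1, 0]
After 'pop': [-9, -2, 1]
After 'pop': [-9, -2]
After 'push -3': [-9, -2, -3]
After 'push 4': [-9, -2, -3, 4]
After 'push 3': [-9, -2, -3, 4, 3]

Answer: [-9, -2, -3, 4, 3]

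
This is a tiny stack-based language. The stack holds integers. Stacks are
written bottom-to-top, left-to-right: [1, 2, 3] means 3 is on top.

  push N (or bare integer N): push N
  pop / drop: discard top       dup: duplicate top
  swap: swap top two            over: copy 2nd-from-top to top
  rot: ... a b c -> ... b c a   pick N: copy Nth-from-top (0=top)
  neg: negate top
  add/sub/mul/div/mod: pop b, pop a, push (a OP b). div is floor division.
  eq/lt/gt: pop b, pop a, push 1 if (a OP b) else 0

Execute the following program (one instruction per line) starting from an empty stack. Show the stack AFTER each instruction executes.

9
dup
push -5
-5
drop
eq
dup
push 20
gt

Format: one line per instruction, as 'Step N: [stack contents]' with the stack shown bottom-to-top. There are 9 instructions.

Step 1: [9]
Step 2: [9, 9]
Step 3: [9, 9, -5]
Step 4: [9, 9, -5, -5]
Step 5: [9, 9, -5]
Step 6: [9, 0]
Step 7: [9, 0, 0]
Step 8: [9, 0, 0, 20]
Step 9: [9, 0, 0]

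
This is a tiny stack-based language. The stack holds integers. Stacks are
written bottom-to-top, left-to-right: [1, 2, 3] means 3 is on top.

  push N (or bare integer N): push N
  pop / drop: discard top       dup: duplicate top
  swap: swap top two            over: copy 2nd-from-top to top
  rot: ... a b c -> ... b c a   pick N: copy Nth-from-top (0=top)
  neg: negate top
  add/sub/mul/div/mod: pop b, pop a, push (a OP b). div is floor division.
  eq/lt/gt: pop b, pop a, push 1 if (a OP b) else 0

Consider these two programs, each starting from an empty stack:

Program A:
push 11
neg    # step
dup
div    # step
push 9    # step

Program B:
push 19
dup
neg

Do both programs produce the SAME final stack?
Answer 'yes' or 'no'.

Program A trace:
  After 'push 11': [11]
  After 'neg': [-11]
  After 'dup': [-11, -11]
  After 'div': [1]
  After 'push 9': [1, 9]
Program A final stack: [1, 9]

Program B trace:
  After 'push 19': [19]
  After 'dup': [19, 19]
  After 'neg': [19, -19]
Program B final stack: [19, -19]
Same: no

Answer: no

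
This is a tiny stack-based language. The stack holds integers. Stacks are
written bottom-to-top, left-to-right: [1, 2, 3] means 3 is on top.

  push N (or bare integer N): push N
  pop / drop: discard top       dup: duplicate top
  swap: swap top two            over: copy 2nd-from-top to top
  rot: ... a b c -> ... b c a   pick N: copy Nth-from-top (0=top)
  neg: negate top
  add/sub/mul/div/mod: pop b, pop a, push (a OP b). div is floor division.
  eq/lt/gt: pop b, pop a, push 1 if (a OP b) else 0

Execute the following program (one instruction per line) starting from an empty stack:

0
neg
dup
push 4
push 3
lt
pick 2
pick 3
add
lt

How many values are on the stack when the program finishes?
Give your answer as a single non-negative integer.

After 'push 0': stack = [0] (depth 1)
After 'neg': stack = [0] (depth 1)
After 'dup': stack = [0, 0] (depth 2)
After 'push 4': stack = [0, 0, 4] (depth 3)
After 'push 3': stack = [0, 0, 4, 3] (depth 4)
After 'lt': stack = [0, 0, 0] (depth 3)
After 'pick 2': stack = [0, 0, 0, 0] (depth 4)
After 'pick 3': stack = [0, 0, 0, 0, 0] (depth 5)
After 'add': stack = [0, 0, 0, 0] (depth 4)
After 'lt': stack = [0, 0, 0] (depth 3)

Answer: 3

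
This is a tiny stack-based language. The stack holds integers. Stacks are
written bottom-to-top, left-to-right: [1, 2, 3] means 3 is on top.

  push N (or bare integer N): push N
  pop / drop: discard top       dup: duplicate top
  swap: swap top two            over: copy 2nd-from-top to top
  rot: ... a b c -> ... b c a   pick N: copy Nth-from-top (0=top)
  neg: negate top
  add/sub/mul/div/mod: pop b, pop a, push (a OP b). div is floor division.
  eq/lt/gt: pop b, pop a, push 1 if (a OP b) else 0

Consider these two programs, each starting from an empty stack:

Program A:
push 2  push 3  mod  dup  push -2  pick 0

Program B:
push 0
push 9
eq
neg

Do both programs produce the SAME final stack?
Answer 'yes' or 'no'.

Answer: no

Derivation:
Program A trace:
  After 'push 2': [2]
  After 'push 3': [2, 3]
  After 'mod': [2]
  After 'dup': [2, 2]
  After 'push -2': [2, 2, -2]
  After 'pick 0': [2, 2, -2, -2]
Program A final stack: [2, 2, -2, -2]

Program B trace:
  After 'push 0': [0]
  After 'push 9': [0, 9]
  After 'eq': [0]
  After 'neg': [0]
Program B final stack: [0]
Same: no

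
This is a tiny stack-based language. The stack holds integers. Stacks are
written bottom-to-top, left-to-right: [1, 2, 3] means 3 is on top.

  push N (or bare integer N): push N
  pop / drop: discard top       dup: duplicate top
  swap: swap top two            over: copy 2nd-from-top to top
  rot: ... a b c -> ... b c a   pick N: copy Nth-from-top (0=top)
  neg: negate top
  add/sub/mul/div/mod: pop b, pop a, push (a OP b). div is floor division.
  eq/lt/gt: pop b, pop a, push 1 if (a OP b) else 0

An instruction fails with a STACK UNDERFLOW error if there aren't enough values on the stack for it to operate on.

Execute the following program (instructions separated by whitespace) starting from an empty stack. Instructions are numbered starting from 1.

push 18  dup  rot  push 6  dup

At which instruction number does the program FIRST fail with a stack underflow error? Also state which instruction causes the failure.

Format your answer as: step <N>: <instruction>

Answer: step 3: rot

Derivation:
Step 1 ('push 18'): stack = [18], depth = 1
Step 2 ('dup'): stack = [18, 18], depth = 2
Step 3 ('rot'): needs 3 value(s) but depth is 2 — STACK UNDERFLOW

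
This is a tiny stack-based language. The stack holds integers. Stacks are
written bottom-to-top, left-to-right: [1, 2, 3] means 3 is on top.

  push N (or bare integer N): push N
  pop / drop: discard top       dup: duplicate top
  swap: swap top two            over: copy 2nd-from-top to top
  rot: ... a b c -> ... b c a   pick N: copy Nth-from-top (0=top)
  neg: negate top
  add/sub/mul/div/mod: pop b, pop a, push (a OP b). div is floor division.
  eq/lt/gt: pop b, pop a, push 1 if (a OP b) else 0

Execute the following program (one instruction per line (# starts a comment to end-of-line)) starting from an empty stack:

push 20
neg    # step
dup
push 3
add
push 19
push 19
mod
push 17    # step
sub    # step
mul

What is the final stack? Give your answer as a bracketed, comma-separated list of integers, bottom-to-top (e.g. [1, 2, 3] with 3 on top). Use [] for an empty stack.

After 'push 20': [20]
After 'neg': [-20]
After 'dup': [-20, -20]
After 'push 3': [-20, -20, 3]
After 'add': [-20, -17]
After 'push 19': [-20, -17, 19]
After 'push 19': [-20, -17, 19, 19]
After 'mod': [-20, -17, 0]
After 'push 17': [-20, -17, 0, 17]
After 'sub': [-20, -17, -17]
After 'mul': [-20, 289]

Answer: [-20, 289]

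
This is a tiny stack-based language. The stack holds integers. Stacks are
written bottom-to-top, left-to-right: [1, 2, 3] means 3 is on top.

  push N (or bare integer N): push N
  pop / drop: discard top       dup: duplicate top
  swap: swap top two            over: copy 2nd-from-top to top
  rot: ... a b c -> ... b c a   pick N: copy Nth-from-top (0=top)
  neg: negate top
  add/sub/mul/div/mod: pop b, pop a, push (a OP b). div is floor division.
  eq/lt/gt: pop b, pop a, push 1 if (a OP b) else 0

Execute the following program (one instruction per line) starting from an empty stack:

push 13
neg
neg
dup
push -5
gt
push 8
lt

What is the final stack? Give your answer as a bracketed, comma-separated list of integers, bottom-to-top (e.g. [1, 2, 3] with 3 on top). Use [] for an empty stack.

Answer: [13, 1]

Derivation:
After 'push 13': [13]
After 'neg': [-13]
After 'neg': [13]
After 'dup': [13, 13]
After 'push -5': [13, 13, -5]
After 'gt': [13, 1]
After 'push 8': [13, 1, 8]
After 'lt': [13, 1]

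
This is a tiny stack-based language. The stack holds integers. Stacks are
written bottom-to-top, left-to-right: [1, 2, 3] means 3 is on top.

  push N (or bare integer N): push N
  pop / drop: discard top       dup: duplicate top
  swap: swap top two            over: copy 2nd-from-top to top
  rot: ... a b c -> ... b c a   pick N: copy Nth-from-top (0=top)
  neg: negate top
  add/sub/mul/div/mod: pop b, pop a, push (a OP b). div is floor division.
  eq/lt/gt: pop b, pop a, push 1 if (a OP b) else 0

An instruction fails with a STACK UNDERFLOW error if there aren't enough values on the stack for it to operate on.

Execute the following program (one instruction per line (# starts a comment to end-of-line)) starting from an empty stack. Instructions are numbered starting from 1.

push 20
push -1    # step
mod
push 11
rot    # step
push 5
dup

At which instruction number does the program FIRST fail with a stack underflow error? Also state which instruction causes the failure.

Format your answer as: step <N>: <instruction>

Answer: step 5: rot

Derivation:
Step 1 ('push 20'): stack = [20], depth = 1
Step 2 ('push -1'): stack = [20, -1], depth = 2
Step 3 ('mod'): stack = [0], depth = 1
Step 4 ('push 11'): stack = [0, 11], depth = 2
Step 5 ('rot'): needs 3 value(s) but depth is 2 — STACK UNDERFLOW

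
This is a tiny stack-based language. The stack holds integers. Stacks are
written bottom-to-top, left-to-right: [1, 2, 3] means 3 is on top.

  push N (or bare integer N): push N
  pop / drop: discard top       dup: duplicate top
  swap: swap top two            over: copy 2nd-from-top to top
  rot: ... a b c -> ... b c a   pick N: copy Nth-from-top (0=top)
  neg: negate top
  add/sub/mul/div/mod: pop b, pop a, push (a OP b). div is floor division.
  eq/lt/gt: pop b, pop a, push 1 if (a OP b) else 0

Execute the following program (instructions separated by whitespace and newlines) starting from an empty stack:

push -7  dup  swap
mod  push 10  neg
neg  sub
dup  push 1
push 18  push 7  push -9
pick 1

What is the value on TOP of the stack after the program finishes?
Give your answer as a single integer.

Answer: 7

Derivation:
After 'push -7': [-7]
After 'dup': [-7, -7]
After 'swap': [-7, -7]
After 'mod': [0]
After 'push 10': [0, 10]
After 'neg': [0, -10]
After 'neg': [0, 10]
After 'sub': [-10]
After 'dup': [-10, -10]
After 'push 1': [-10, -10, 1]
After 'push 18': [-10, -10, 1, 18]
After 'push 7': [-10, -10, 1, 18, 7]
After 'push -9': [-10, -10, 1, 18, 7, -9]
After 'pick 1': [-10, -10, 1, 18, 7, -9, 7]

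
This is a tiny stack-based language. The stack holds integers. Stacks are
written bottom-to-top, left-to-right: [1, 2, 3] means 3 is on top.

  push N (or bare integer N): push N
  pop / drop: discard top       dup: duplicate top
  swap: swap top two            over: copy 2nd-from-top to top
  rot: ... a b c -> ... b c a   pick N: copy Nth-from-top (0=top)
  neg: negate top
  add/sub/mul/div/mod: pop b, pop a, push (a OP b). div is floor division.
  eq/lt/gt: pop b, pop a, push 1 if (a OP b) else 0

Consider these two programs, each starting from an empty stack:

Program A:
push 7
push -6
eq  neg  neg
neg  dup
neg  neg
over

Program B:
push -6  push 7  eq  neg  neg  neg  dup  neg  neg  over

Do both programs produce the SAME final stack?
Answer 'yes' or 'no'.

Program A trace:
  After 'push 7': [7]
  After 'push -6': [7, -6]
  After 'eq': [0]
  After 'neg': [0]
  After 'neg': [0]
  After 'neg': [0]
  After 'dup': [0, 0]
  After 'neg': [0, 0]
  After 'neg': [0, 0]
  After 'over': [0, 0, 0]
Program A final stack: [0, 0, 0]

Program B trace:
  After 'push -6': [-6]
  After 'push 7': [-6, 7]
  After 'eq': [0]
  After 'neg': [0]
  After 'neg': [0]
  After 'neg': [0]
  After 'dup': [0, 0]
  After 'neg': [0, 0]
  After 'neg': [0, 0]
  After 'over': [0, 0, 0]
Program B final stack: [0, 0, 0]
Same: yes

Answer: yes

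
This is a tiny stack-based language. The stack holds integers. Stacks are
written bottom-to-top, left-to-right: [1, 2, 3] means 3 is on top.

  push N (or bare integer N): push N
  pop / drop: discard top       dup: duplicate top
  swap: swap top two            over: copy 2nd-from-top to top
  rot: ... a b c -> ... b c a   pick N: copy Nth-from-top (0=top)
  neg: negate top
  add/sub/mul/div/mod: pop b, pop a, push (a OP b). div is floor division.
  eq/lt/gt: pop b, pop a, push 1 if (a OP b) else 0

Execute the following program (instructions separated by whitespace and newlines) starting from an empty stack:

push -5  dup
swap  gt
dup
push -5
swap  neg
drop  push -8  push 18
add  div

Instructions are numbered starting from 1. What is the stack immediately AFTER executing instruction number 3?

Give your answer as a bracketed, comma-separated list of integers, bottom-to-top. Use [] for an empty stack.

Answer: [-5, -5]

Derivation:
Step 1 ('push -5'): [-5]
Step 2 ('dup'): [-5, -5]
Step 3 ('swap'): [-5, -5]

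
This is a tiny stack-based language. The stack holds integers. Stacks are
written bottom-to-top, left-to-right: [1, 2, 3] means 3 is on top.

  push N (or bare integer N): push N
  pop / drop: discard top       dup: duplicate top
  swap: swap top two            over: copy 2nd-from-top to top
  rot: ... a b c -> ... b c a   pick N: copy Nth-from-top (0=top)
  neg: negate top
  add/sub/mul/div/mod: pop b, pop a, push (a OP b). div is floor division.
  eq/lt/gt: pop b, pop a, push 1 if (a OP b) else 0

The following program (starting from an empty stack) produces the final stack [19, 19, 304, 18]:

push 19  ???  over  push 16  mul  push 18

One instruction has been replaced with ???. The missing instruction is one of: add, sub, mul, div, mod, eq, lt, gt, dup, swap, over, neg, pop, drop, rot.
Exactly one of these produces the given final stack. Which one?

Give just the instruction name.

Answer: dup

Derivation:
Stack before ???: [19]
Stack after ???:  [19, 19]
The instruction that transforms [19] -> [19, 19] is: dup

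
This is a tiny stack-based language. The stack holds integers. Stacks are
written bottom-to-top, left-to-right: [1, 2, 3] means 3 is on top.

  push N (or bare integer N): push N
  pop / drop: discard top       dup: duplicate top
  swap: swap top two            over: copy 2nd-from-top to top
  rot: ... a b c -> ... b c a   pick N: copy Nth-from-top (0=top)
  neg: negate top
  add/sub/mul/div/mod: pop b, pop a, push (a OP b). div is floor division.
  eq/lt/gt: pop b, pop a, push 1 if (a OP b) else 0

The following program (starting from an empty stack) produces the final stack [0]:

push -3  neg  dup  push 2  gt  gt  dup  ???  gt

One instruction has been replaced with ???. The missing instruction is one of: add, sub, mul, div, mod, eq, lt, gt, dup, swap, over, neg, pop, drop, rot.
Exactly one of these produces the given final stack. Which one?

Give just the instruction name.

Answer: swap

Derivation:
Stack before ???: [1, 1]
Stack after ???:  [1, 1]
The instruction that transforms [1, 1] -> [1, 1] is: swap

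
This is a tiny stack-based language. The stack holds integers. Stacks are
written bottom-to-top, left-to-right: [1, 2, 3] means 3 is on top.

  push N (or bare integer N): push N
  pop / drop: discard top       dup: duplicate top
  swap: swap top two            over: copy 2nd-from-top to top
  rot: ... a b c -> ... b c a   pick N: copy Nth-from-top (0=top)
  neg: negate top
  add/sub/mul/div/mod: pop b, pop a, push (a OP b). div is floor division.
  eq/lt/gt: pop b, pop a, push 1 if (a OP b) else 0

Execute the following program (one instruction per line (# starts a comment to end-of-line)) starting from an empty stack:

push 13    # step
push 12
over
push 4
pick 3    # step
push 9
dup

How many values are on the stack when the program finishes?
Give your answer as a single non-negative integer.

Answer: 7

Derivation:
After 'push 13': stack = [13] (depth 1)
After 'push 12': stack = [13, 12] (depth 2)
After 'over': stack = [13, 12, 13] (depth 3)
After 'push 4': stack = [13, 12, 13, 4] (depth 4)
After 'pick 3': stack = [13, 12, 13, 4, 13] (depth 5)
After 'push 9': stack = [13, 12, 13, 4, 13, 9] (depth 6)
After 'dup': stack = [13, 12, 13, 4, 13, 9, 9] (depth 7)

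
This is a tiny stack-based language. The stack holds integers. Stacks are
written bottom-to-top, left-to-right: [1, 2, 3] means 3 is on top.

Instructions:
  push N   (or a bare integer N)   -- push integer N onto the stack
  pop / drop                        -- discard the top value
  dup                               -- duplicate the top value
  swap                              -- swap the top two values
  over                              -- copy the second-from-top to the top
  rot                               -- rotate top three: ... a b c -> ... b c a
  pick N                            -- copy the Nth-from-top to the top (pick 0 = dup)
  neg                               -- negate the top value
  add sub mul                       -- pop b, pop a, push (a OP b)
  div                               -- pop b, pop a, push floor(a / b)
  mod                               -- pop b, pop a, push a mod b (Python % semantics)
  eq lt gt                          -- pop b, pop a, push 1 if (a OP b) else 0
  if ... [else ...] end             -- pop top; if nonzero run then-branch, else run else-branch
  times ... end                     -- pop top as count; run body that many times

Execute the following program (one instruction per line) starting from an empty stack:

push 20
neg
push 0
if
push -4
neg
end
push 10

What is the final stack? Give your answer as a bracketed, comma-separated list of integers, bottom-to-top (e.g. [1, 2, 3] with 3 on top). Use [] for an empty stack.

Answer: [-20, 10]

Derivation:
After 'push 20': [20]
After 'neg': [-20]
After 'push 0': [-20, 0]
After 'if': [-20]
After 'push 10': [-20, 10]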